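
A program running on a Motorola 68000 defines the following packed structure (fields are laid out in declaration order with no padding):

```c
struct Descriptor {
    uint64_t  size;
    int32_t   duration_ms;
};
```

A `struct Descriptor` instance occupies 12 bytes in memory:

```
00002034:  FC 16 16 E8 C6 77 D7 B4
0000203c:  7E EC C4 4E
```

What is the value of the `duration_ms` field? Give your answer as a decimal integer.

2129445966

`duration_ms` follows `size` (8 bytes), so it starts at byte offset 8 and occupies 4 bytes.
Bytes at offsets 8..11: 7E EC C4 4E.
In big-endian order the high byte comes first in memory.
The bytes are already most-significant first: 0x7EECC44E.
0x7EECC44E = 2129445966.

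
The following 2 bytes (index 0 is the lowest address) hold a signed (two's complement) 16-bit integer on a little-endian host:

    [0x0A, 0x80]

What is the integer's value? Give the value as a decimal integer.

Little-endian stores the least-significant byte at the lowest address.
Reassemble most-significant byte first: 80 0A → 0x800A.
Top bit is set, so as a signed 16-bit value this is 0x800A − 2^16 = -32758.

-32758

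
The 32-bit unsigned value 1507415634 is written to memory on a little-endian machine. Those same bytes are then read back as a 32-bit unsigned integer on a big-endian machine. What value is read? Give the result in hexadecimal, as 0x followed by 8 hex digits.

1507415634 in 32-bit hexadecimal is 0x59D95652.
Stored little-endian, the bytes at ascending addresses are 52 56 D9 59.
Read back as big-endian, the last byte is least significant, giving 0x5256D959.

0x5256D959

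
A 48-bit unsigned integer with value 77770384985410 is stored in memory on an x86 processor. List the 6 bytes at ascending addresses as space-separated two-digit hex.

42 CD 2B 54 BB 46

77770384985410 in hexadecimal, padded to 48 bits, is 0x46BB542BCD42.
Split into bytes (most-significant first): 46 BB 54 2B CD 42.
Little-endian: lowest address holds the least-significant byte.
So at ascending addresses the bytes are 42 CD 2B 54 BB 46.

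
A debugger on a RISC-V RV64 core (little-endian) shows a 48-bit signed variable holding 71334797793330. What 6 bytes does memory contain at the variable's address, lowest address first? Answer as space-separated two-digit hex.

32 58 48 ED E0 40

71334797793330 in hexadecimal, padded to 48 bits, is 0x40E0ED485832.
Split into bytes (most-significant first): 40 E0 ED 48 58 32.
Little-endian: lowest address holds the least-significant byte.
So at ascending addresses the bytes are 32 58 48 ED E0 40.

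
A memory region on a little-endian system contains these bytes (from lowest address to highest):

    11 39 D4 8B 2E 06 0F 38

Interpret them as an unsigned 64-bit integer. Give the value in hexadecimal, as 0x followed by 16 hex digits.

In little-endian order the low byte comes first in memory.
Reassemble most-significant byte first: 38 0F 06 2E 8B D4 39 11 → 0x380F062E8BD43911.

0x380F062E8BD43911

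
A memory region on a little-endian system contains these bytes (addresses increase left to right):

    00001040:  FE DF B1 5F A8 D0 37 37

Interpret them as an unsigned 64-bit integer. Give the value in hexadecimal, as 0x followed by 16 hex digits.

In little-endian order the low byte comes first in memory.
Reassemble most-significant byte first: 37 37 D0 A8 5F B1 DF FE → 0x3737D0A85FB1DFFE.

0x3737D0A85FB1DFFE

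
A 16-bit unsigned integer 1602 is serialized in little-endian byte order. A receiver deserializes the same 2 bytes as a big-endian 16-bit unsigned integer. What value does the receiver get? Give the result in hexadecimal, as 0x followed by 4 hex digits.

1602 in 16-bit hexadecimal is 0x0642.
Stored little-endian, the bytes at ascending addresses are 42 06.
Read back as big-endian, the last byte is least significant, giving 0x4206.

0x4206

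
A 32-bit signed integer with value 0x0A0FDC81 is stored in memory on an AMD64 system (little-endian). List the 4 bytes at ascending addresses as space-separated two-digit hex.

81 DC 0F 0A

Split into bytes (most-significant first): 0A 0F DC 81.
Little-endian: lowest address holds the least-significant byte.
So at ascending addresses the bytes are 81 DC 0F 0A.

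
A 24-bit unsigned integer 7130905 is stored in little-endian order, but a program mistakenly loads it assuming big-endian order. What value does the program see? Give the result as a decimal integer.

7130905 in 24-bit hexadecimal is 0x6CCF19.
Stored little-endian, the bytes at ascending addresses are 19 CF 6C.
Read back as big-endian, the last byte is least significant, giving 0x19CF6C.
0x19CF6C = 1691500.

1691500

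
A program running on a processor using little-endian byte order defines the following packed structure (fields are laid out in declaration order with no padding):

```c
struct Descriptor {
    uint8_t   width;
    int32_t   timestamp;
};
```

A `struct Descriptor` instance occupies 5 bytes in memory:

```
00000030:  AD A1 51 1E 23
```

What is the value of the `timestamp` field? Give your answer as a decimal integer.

589189537

`timestamp` follows `width` (1 byte), so it starts at byte offset 1 and occupies 4 bytes.
Bytes at offsets 1..4: A1 51 1E 23.
Little-endian: lowest address holds the least-significant byte.
Reassemble most-significant byte first: 23 1E 51 A1 → 0x231E51A1.
0x231E51A1 = 589189537.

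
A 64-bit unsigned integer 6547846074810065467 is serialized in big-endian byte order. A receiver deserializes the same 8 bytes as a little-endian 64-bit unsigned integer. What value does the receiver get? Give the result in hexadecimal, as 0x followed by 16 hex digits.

6547846074810065467 in 64-bit hexadecimal is 0x5ADE9F5024FD623B.
Stored big-endian, the bytes at ascending addresses are 5A DE 9F 50 24 FD 62 3B.
Read back as little-endian, the first byte is least significant, giving 0x3B62FD24509FDE5A.

0x3B62FD24509FDE5A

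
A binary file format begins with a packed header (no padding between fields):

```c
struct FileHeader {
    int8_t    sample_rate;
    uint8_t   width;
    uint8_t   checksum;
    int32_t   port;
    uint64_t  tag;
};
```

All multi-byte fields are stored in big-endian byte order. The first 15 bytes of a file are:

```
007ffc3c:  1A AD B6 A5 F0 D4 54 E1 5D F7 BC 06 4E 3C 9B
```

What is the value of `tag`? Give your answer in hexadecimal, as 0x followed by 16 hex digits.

0xE15DF7BC064E3C9B

`tag` follows `sample_rate` (1 B), `width` (1 B), `checksum` (1 B), `port` (4 B), so it starts at offset 1 + 1 + 1 + 4 = 7 and occupies 8 bytes.
Bytes at offsets 7..14: E1 5D F7 BC 06 4E 3C 9B.
Big-endian stores the most-significant byte at the lowest address.
The bytes are already most-significant first: 0xE15DF7BC064E3C9B.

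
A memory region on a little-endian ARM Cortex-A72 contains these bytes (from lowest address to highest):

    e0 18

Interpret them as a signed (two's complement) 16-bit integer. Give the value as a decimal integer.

6368

Little-endian: lowest address holds the least-significant byte.
Reassemble most-significant byte first: 18 E0 → 0x18E0.
0x18E0 = 6368.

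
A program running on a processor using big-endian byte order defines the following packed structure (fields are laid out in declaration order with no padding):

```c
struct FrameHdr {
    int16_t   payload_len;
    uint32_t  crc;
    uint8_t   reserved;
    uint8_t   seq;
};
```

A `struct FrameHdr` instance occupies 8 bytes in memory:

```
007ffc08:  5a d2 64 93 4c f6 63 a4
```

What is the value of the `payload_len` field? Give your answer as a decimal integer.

`payload_len` is the first field, at byte offset 0, occupying 2 bytes.
Bytes at offsets 0..1: 5A D2.
Big-endian stores the most-significant byte at the lowest address.
The bytes are already most-significant first: 0x5AD2.
0x5AD2 = 23250.

23250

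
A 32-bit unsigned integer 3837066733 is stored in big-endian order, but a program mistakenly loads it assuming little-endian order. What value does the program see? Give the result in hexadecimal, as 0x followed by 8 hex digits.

0xEDFDB4E4

3837066733 in 32-bit hexadecimal is 0xE4B4FDED.
Stored big-endian, the bytes at ascending addresses are E4 B4 FD ED.
Read back as little-endian, the first byte is least significant, giving 0xEDFDB4E4.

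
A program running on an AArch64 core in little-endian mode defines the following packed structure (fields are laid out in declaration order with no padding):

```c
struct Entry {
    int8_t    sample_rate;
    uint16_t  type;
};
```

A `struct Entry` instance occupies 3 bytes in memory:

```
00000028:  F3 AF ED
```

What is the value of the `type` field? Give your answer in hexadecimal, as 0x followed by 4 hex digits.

0xEDAF

`type` follows `sample_rate` (1 byte), so it starts at byte offset 1 and occupies 2 bytes.
Bytes at offsets 1..2: AF ED.
In little-endian order the low byte comes first in memory.
Reassemble most-significant byte first: ED AF → 0xEDAF.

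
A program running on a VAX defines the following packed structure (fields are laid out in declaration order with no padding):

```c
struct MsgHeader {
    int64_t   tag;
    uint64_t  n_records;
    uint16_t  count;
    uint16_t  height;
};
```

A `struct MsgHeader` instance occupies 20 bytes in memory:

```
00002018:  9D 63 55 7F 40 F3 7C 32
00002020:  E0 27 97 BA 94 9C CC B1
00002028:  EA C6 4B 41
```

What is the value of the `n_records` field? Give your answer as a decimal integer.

12811787202561779680

`n_records` follows `tag` (8 bytes), so it starts at byte offset 8 and occupies 8 bytes.
Bytes at offsets 8..15: E0 27 97 BA 94 9C CC B1.
Little-endian: lowest address holds the least-significant byte.
Reassemble most-significant byte first: B1 CC 9C 94 BA 97 27 E0 → 0xB1CC9C94BA9727E0.
0xB1CC9C94BA9727E0 = 12811787202561779680.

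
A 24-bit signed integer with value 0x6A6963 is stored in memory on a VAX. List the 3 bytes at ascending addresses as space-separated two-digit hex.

63 69 6A

Split into bytes (most-significant first): 6A 69 63.
In little-endian order the low byte comes first in memory.
So at ascending addresses the bytes are 63 69 6A.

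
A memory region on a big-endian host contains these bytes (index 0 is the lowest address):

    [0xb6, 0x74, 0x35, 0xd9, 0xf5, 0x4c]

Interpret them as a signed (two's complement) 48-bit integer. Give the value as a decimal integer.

In big-endian order the high byte comes first in memory.
The bytes are already most-significant first: 0xB67435D9F54C.
Top bit is set, so as a signed 48-bit value this is 0xB67435D9F54C − 2^48 = -80864740772532.

-80864740772532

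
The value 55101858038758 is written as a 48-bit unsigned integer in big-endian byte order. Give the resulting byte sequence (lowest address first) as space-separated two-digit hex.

55101858038758 in hexadecimal, padded to 48 bits, is 0x321D66ACC3E6.
Split into bytes (most-significant first): 32 1D 66 AC C3 E6.
Big-endian: lowest address holds the most-significant byte.
So the memory order matches the most-significant-first order: 32 1D 66 AC C3 E6.

32 1D 66 AC C3 E6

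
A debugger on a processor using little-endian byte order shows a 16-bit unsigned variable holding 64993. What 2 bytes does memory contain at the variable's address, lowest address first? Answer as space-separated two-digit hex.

64993 in hexadecimal, padded to 16 bits, is 0xFDE1.
Split into bytes (most-significant first): FD E1.
Little-endian: lowest address holds the least-significant byte.
So at ascending addresses the bytes are E1 FD.

E1 FD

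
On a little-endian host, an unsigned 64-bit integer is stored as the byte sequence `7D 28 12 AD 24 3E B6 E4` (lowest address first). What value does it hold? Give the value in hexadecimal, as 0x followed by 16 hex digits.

Little-endian stores the least-significant byte at the lowest address.
Reassemble most-significant byte first: E4 B6 3E 24 AD 12 28 7D → 0xE4B63E24AD12287D.

0xE4B63E24AD12287D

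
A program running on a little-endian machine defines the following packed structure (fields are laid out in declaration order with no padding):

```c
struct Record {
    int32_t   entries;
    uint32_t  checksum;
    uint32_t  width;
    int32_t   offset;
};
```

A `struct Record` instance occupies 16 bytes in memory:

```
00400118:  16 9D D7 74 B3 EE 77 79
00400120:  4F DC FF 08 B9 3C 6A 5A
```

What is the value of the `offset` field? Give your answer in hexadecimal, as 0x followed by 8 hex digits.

`offset` follows `entries` (4 B), `checksum` (4 B), `width` (4 B), so it starts at offset 4 + 4 + 4 = 12 and occupies 4 bytes.
Bytes at offsets 12..15: B9 3C 6A 5A.
Little-endian: lowest address holds the least-significant byte.
Reassemble most-significant byte first: 5A 6A 3C B9 → 0x5A6A3CB9.

0x5A6A3CB9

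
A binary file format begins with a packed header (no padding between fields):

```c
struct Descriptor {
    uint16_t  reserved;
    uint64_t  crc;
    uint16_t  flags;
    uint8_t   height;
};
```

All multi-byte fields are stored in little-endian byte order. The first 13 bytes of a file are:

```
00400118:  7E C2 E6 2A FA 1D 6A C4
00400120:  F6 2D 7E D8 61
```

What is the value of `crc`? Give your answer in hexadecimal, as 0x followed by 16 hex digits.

0x2DF6C46A1DFA2AE6

`crc` follows `reserved` (2 bytes), so it starts at byte offset 2 and occupies 8 bytes.
Bytes at offsets 2..9: E6 2A FA 1D 6A C4 F6 2D.
Little-endian stores the least-significant byte at the lowest address.
Reassemble most-significant byte first: 2D F6 C4 6A 1D FA 2A E6 → 0x2DF6C46A1DFA2AE6.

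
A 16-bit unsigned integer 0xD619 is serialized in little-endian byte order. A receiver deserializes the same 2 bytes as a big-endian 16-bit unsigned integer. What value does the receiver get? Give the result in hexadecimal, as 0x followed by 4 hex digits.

0x19D6

Stored little-endian, the bytes at ascending addresses are 19 D6.
Read back as big-endian, the last byte is least significant, giving 0x19D6.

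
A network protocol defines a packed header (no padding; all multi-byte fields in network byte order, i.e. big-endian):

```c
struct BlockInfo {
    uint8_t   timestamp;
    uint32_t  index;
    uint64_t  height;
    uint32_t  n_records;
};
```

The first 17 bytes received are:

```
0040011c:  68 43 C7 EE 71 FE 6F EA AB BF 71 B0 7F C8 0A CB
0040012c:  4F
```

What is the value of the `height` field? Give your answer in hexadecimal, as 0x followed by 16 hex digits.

0xFE6FEAABBF71B07F

`height` follows `timestamp` (1 B), `index` (4 B), so it starts at offset 1 + 4 = 5 and occupies 8 bytes.
Bytes at offsets 5..12: FE 6F EA AB BF 71 B0 7F.
In big-endian order the high byte comes first in memory.
The bytes are already most-significant first: 0xFE6FEAABBF71B07F.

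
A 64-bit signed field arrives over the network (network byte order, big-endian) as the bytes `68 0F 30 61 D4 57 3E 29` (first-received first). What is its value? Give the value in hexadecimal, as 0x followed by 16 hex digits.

In big-endian order the high byte comes first in memory.
The bytes are already most-significant first: 0x680F3061D4573E29.

0x680F3061D4573E29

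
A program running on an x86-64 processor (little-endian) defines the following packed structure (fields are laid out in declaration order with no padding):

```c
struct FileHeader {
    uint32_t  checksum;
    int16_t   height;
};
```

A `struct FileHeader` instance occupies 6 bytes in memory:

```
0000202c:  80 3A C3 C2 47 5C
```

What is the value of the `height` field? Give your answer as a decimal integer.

`height` follows `checksum` (4 bytes), so it starts at byte offset 4 and occupies 2 bytes.
Bytes at offsets 4..5: 47 5C.
In little-endian order the low byte comes first in memory.
Reassemble most-significant byte first: 5C 47 → 0x5C47.
0x5C47 = 23623.

23623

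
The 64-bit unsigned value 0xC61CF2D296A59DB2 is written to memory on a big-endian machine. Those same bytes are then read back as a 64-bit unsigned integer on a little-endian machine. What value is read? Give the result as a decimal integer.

Stored big-endian, the bytes at ascending addresses are C6 1C F2 D2 96 A5 9D B2.
Read back as little-endian, the first byte is least significant, giving 0xB29DA596D2F21CC6.
0xB29DA596D2F21CC6 = 12870625377297505478.

12870625377297505478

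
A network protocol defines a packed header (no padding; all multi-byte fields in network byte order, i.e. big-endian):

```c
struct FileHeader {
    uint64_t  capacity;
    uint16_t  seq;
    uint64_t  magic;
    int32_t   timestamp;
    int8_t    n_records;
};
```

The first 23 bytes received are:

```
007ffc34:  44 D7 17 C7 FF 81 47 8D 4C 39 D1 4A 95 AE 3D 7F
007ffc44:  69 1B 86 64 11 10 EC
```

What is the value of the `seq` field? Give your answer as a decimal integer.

`seq` follows `capacity` (8 bytes), so it starts at byte offset 8 and occupies 2 bytes.
Bytes at offsets 8..9: 4C 39.
In big-endian order the high byte comes first in memory.
The bytes are already most-significant first: 0x4C39.
0x4C39 = 19513.

19513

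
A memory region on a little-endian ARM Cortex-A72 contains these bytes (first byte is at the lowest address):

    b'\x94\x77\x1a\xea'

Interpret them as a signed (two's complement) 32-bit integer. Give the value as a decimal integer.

-367364204

Little-endian: lowest address holds the least-significant byte.
Reassemble most-significant byte first: EA 1A 77 94 → 0xEA1A7794.
Top bit is set, so as a signed 32-bit value this is 0xEA1A7794 − 2^32 = -367364204.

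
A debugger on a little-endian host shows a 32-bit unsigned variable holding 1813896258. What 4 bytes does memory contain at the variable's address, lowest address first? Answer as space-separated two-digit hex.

42 DC 1D 6C

1813896258 in hexadecimal, padded to 32 bits, is 0x6C1DDC42.
Split into bytes (most-significant first): 6C 1D DC 42.
Little-endian: lowest address holds the least-significant byte.
So at ascending addresses the bytes are 42 DC 1D 6C.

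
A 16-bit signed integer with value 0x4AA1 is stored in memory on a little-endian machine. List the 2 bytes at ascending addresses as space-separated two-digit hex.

Split into bytes (most-significant first): 4A A1.
Little-endian stores the least-significant byte at the lowest address.
So at ascending addresses the bytes are A1 4A.

A1 4A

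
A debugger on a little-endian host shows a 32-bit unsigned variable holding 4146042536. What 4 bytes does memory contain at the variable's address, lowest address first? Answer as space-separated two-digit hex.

A8 96 1F F7

4146042536 in hexadecimal, padded to 32 bits, is 0xF71F96A8.
Split into bytes (most-significant first): F7 1F 96 A8.
Little-endian stores the least-significant byte at the lowest address.
So at ascending addresses the bytes are A8 96 1F F7.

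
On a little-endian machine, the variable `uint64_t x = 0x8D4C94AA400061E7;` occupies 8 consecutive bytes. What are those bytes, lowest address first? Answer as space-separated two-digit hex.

E7 61 00 40 AA 94 4C 8D

Split into bytes (most-significant first): 8D 4C 94 AA 40 00 61 E7.
Little-endian stores the least-significant byte at the lowest address.
So at ascending addresses the bytes are E7 61 00 40 AA 94 4C 8D.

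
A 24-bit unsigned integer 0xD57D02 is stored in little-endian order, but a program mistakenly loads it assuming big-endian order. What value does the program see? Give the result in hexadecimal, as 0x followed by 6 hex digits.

0x027DD5

Stored little-endian, the bytes at ascending addresses are 02 7D D5.
Read back as big-endian, the last byte is least significant, giving 0x027DD5.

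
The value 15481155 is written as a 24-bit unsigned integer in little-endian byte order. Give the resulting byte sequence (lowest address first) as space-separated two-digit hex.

15481155 in hexadecimal, padded to 24 bits, is 0xEC3943.
Split into bytes (most-significant first): EC 39 43.
In little-endian order the low byte comes first in memory.
So at ascending addresses the bytes are 43 39 EC.

43 39 EC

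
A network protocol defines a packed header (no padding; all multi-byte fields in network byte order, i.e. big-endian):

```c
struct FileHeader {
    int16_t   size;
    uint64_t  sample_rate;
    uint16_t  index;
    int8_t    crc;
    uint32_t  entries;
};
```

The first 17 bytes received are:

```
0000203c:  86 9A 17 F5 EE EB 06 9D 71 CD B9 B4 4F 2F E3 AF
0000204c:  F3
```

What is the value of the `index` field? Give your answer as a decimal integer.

`index` follows `size` (2 B), `sample_rate` (8 B), so it starts at offset 2 + 8 = 10 and occupies 2 bytes.
Bytes at offsets 10..11: B9 B4.
Big-endian: lowest address holds the most-significant byte.
The bytes are already most-significant first: 0xB9B4.
0xB9B4 = 47540.

47540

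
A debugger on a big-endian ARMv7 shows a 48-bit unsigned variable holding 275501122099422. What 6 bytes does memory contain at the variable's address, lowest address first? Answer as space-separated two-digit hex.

FA 91 1A 84 98 DE

275501122099422 in hexadecimal, padded to 48 bits, is 0xFA911A8498DE.
Split into bytes (most-significant first): FA 91 1A 84 98 DE.
Big-endian: lowest address holds the most-significant byte.
So the memory order matches the most-significant-first order: FA 91 1A 84 98 DE.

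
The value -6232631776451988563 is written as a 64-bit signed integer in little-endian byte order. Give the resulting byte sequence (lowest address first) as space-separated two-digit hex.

AD 73 C4 D4 6B 3E 81 A9

Two's complement of -6232631776451988563 in 64 bits: 6232631776451988563 = 0x567EC1942B3B8C53; invert → 0xA9813E6BD4C473AC; add 1 → 0xA9813E6BD4C473AD.
Split into bytes (most-significant first): A9 81 3E 6B D4 C4 73 AD.
Little-endian: lowest address holds the least-significant byte.
So at ascending addresses the bytes are AD 73 C4 D4 6B 3E 81 A9.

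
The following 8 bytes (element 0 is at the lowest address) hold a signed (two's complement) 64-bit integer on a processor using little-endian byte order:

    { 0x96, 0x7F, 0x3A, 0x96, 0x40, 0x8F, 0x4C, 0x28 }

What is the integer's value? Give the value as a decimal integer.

In little-endian order the low byte comes first in memory.
Reassemble most-significant byte first: 28 4C 8F 40 96 3A 7F 96 → 0x284C8F40963A7F96.
0x284C8F40963A7F96 = 2903853367308222358.

2903853367308222358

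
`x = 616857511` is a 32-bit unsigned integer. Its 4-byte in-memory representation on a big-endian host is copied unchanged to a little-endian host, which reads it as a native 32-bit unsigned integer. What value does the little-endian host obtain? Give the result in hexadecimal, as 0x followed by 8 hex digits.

0xA77FC424

616857511 in 32-bit hexadecimal is 0x24C47FA7.
Stored big-endian, the bytes at ascending addresses are 24 C4 7F A7.
Read back as little-endian, the first byte is least significant, giving 0xA77FC424.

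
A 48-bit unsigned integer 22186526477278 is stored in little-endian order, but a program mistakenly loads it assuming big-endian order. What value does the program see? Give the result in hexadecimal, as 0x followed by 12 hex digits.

22186526477278 in 48-bit hexadecimal is 0x142DB4078BDE.
Stored little-endian, the bytes at ascending addresses are DE 8B 07 B4 2D 14.
Read back as big-endian, the last byte is least significant, giving 0xDE8B07B42D14.

0xDE8B07B42D14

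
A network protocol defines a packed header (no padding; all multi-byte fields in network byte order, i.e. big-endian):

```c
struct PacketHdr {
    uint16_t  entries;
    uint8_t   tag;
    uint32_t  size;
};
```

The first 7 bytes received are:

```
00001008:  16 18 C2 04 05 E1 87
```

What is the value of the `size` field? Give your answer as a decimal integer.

`size` follows `entries` (2 B), `tag` (1 B), so it starts at offset 2 + 1 = 3 and occupies 4 bytes.
Bytes at offsets 3..6: 04 05 E1 87.
In big-endian order the high byte comes first in memory.
The bytes are already most-significant first: 0x0405E187.
0x0405E187 = 67494279.

67494279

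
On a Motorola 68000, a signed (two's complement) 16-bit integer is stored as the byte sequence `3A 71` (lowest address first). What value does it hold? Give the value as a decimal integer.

14961

Big-endian: lowest address holds the most-significant byte.
The bytes are already most-significant first: 0x3A71.
0x3A71 = 14961.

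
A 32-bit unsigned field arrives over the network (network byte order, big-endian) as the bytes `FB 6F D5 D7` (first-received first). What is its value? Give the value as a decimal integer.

4218410455

In big-endian order the high byte comes first in memory.
The bytes are already most-significant first: 0xFB6FD5D7.
0xFB6FD5D7 = 4218410455.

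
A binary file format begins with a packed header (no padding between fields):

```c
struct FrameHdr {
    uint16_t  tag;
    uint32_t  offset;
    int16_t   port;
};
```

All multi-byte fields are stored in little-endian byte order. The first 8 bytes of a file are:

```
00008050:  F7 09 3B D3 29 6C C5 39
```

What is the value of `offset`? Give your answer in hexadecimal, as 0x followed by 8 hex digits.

`offset` follows `tag` (2 bytes), so it starts at byte offset 2 and occupies 4 bytes.
Bytes at offsets 2..5: 3B D3 29 6C.
In little-endian order the low byte comes first in memory.
Reassemble most-significant byte first: 6C 29 D3 3B → 0x6C29D33B.

0x6C29D33B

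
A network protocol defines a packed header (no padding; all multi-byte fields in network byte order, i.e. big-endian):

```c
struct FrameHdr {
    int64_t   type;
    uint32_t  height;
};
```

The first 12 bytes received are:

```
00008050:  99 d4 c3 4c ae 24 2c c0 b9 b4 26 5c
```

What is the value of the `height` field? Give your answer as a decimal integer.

`height` follows `type` (8 bytes), so it starts at byte offset 8 and occupies 4 bytes.
Bytes at offsets 8..11: B9 B4 26 5C.
In big-endian order the high byte comes first in memory.
The bytes are already most-significant first: 0xB9B4265C.
0xB9B4265C = 3115591260.

3115591260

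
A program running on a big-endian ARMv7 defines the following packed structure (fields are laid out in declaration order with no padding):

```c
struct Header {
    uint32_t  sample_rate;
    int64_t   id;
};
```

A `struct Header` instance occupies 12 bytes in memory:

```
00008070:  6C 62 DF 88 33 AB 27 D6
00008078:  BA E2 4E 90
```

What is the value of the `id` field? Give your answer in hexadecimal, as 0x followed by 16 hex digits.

0x33AB27D6BAE24E90

`id` follows `sample_rate` (4 bytes), so it starts at byte offset 4 and occupies 8 bytes.
Bytes at offsets 4..11: 33 AB 27 D6 BA E2 4E 90.
Big-endian: lowest address holds the most-significant byte.
The bytes are already most-significant first: 0x33AB27D6BAE24E90.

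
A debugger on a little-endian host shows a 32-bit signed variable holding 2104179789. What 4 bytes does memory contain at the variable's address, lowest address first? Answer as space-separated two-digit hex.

4D 3C 6B 7D

2104179789 in hexadecimal, padded to 32 bits, is 0x7D6B3C4D.
Split into bytes (most-significant first): 7D 6B 3C 4D.
Little-endian stores the least-significant byte at the lowest address.
So at ascending addresses the bytes are 4D 3C 6B 7D.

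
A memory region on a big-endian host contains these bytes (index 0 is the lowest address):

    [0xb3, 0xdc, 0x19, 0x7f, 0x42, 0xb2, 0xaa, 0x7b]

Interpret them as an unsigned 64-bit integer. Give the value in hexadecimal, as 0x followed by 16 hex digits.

In big-endian order the high byte comes first in memory.
The bytes are already most-significant first: 0xB3DC197F42B2AA7B.

0xB3DC197F42B2AA7B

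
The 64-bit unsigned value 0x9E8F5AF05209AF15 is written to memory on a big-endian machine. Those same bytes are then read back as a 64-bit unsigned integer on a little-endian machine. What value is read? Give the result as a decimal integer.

1562477847545286558

Stored big-endian, the bytes at ascending addresses are 9E 8F 5A F0 52 09 AF 15.
Read back as little-endian, the first byte is least significant, giving 0x15AF0952F05A8F9E.
0x15AF0952F05A8F9E = 1562477847545286558.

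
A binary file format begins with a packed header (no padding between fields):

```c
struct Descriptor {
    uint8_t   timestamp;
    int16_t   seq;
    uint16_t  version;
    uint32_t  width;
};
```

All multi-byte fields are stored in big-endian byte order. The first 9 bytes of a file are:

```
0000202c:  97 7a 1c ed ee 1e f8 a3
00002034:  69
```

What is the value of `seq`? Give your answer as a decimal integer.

`seq` follows `timestamp` (1 byte), so it starts at byte offset 1 and occupies 2 bytes.
Bytes at offsets 1..2: 7A 1C.
Big-endian: lowest address holds the most-significant byte.
The bytes are already most-significant first: 0x7A1C.
0x7A1C = 31260.

31260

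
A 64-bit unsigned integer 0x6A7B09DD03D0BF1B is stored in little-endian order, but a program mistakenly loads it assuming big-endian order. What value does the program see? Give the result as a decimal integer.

Stored little-endian, the bytes at ascending addresses are 1B BF D0 03 DD 09 7B 6A.
Read back as big-endian, the last byte is least significant, giving 0x1BBFD003DD097B6A.
0x1BBFD003DD097B6A = 1999545474587655018.

1999545474587655018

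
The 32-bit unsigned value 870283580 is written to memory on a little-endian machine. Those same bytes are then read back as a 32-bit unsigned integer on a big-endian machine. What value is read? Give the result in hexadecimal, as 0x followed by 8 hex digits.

870283580 in 32-bit hexadecimal is 0x33DF793C.
Stored little-endian, the bytes at ascending addresses are 3C 79 DF 33.
Read back as big-endian, the last byte is least significant, giving 0x3C79DF33.

0x3C79DF33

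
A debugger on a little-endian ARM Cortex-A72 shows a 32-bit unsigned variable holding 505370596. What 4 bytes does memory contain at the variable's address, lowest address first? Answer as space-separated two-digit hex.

505370596 in hexadecimal, padded to 32 bits, is 0x1E1F57E4.
Split into bytes (most-significant first): 1E 1F 57 E4.
In little-endian order the low byte comes first in memory.
So at ascending addresses the bytes are E4 57 1F 1E.

E4 57 1F 1E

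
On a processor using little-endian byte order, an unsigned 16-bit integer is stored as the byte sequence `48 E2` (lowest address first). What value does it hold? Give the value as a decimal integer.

57928

In little-endian order the low byte comes first in memory.
Reassemble most-significant byte first: E2 48 → 0xE248.
0xE248 = 57928.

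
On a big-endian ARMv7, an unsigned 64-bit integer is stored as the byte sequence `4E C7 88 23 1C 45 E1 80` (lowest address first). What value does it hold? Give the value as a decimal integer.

5676655539703374208

In big-endian order the high byte comes first in memory.
The bytes are already most-significant first: 0x4EC788231C45E180.
0x4EC788231C45E180 = 5676655539703374208.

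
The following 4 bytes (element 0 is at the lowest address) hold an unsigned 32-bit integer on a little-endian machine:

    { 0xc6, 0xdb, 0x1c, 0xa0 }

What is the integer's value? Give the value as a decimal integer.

2686245830

In little-endian order the low byte comes first in memory.
Reassemble most-significant byte first: A0 1C DB C6 → 0xA01CDBC6.
0xA01CDBC6 = 2686245830.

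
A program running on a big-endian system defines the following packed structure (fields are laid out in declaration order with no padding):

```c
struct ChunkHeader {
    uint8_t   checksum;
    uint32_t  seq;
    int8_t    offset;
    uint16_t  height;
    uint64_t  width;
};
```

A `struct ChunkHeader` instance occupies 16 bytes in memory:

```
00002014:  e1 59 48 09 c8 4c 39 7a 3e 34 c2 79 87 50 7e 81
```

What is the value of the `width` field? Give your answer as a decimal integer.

`width` follows `checksum` (1 B), `seq` (4 B), `offset` (1 B), `height` (2 B), so it starts at offset 1 + 4 + 1 + 2 = 8 and occupies 8 bytes.
Bytes at offsets 8..15: 3E 34 C2 79 87 50 7E 81.
Big-endian: lowest address holds the most-significant byte.
The bytes are already most-significant first: 0x3E34C27987507E81.
0x3E34C27987507E81 = 4482421356357516929.

4482421356357516929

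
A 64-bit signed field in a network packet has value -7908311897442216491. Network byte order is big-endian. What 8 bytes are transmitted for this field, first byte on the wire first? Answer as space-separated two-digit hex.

92 40 08 3A B3 F6 15 D5

Two's complement of -7908311897442216491 in 64 bits: 7908311897442216491 = 0x6DBFF7C54C09EA2B; invert → 0x9240083AB3F615D4; add 1 → 0x9240083AB3F615D5.
Split into bytes (most-significant first): 92 40 08 3A B3 F6 15 D5.
Big-endian: lowest address holds the most-significant byte.
So the memory order matches the most-significant-first order: 92 40 08 3A B3 F6 15 D5.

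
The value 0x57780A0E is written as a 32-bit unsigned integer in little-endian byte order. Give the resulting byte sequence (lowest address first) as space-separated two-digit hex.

0E 0A 78 57

Split into bytes (most-significant first): 57 78 0A 0E.
In little-endian order the low byte comes first in memory.
So at ascending addresses the bytes are 0E 0A 78 57.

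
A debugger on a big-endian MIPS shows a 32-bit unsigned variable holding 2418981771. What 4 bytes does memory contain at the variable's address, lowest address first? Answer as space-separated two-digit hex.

90 2E BB 8B

2418981771 in hexadecimal, padded to 32 bits, is 0x902EBB8B.
Split into bytes (most-significant first): 90 2E BB 8B.
In big-endian order the high byte comes first in memory.
So the memory order matches the most-significant-first order: 90 2E BB 8B.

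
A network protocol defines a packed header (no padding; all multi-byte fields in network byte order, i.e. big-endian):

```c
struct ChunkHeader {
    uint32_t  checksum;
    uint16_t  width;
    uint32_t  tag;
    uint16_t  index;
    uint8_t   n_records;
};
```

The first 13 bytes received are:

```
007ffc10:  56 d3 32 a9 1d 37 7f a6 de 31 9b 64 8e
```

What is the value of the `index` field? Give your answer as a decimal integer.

39780

`index` follows `checksum` (4 B), `width` (2 B), `tag` (4 B), so it starts at offset 4 + 2 + 4 = 10 and occupies 2 bytes.
Bytes at offsets 10..11: 9B 64.
Big-endian stores the most-significant byte at the lowest address.
The bytes are already most-significant first: 0x9B64.
0x9B64 = 39780.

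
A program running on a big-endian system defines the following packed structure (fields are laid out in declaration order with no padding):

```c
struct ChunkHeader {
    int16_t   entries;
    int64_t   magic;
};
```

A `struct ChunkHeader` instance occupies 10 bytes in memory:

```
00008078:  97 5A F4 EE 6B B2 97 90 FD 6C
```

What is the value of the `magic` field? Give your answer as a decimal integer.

`magic` follows `entries` (2 bytes), so it starts at byte offset 2 and occupies 8 bytes.
Bytes at offsets 2..9: F4 EE 6B B2 97 90 FD 6C.
Big-endian: lowest address holds the most-significant byte.
The bytes are already most-significant first: 0xF4EE6BB29790FD6C.
Top bit is set, so as a signed 64-bit value this is 0xF4EE6BB29790FD6C − 2^64 = -797581669206786708.

-797581669206786708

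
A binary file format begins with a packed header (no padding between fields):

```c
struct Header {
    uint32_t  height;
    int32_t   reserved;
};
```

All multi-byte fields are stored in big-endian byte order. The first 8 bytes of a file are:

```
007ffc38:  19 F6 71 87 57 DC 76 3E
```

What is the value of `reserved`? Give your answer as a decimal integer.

1474065982

`reserved` follows `height` (4 bytes), so it starts at byte offset 4 and occupies 4 bytes.
Bytes at offsets 4..7: 57 DC 76 3E.
In big-endian order the high byte comes first in memory.
The bytes are already most-significant first: 0x57DC763E.
0x57DC763E = 1474065982.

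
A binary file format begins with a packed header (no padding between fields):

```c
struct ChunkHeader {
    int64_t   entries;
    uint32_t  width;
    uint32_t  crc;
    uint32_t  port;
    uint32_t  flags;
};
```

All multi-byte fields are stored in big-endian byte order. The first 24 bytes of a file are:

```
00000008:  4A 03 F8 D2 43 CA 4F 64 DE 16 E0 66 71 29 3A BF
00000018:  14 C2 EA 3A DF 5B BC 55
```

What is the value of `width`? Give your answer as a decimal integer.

`width` follows `entries` (8 bytes), so it starts at byte offset 8 and occupies 4 bytes.
Bytes at offsets 8..11: DE 16 E0 66.
Big-endian: lowest address holds the most-significant byte.
The bytes are already most-significant first: 0xDE16E066.
0xDE16E066 = 3726041190.

3726041190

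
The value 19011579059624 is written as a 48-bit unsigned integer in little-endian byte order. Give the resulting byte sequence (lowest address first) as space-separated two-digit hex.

19011579059624 in hexadecimal, padded to 48 bits, is 0x114A7A6A9DA8.
Split into bytes (most-significant first): 11 4A 7A 6A 9D A8.
In little-endian order the low byte comes first in memory.
So at ascending addresses the bytes are A8 9D 6A 7A 4A 11.

A8 9D 6A 7A 4A 11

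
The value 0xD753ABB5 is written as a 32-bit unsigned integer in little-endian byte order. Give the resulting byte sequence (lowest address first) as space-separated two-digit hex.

B5 AB 53 D7

Split into bytes (most-significant first): D7 53 AB B5.
Little-endian: lowest address holds the least-significant byte.
So at ascending addresses the bytes are B5 AB 53 D7.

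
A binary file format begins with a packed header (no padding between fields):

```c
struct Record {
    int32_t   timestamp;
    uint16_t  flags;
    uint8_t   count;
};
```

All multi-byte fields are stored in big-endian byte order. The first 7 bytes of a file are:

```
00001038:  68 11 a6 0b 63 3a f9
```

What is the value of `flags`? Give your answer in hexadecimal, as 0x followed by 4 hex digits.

`flags` follows `timestamp` (4 bytes), so it starts at byte offset 4 and occupies 2 bytes.
Bytes at offsets 4..5: 63 3A.
Big-endian: lowest address holds the most-significant byte.
The bytes are already most-significant first: 0x633A.

0x633A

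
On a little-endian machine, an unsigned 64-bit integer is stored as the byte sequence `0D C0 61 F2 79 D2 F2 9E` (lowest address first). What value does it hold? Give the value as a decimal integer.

11453448223555960845

Little-endian stores the least-significant byte at the lowest address.
Reassemble most-significant byte first: 9E F2 D2 79 F2 61 C0 0D → 0x9EF2D279F261C00D.
0x9EF2D279F261C00D = 11453448223555960845.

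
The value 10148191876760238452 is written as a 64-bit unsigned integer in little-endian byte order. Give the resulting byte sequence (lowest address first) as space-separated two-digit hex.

74 79 CC 96 BE 9E D5 8C

10148191876760238452 in hexadecimal, padded to 64 bits, is 0x8CD59EBE96CC7974.
Split into bytes (most-significant first): 8C D5 9E BE 96 CC 79 74.
In little-endian order the low byte comes first in memory.
So at ascending addresses the bytes are 74 79 CC 96 BE 9E D5 8C.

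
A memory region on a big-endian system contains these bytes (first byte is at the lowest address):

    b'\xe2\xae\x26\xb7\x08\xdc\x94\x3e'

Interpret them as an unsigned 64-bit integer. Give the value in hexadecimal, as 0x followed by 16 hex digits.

Big-endian stores the most-significant byte at the lowest address.
The bytes are already most-significant first: 0xE2AE26B708DC943E.

0xE2AE26B708DC943E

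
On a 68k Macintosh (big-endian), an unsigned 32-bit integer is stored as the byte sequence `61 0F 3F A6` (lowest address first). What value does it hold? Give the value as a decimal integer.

1628389286

Big-endian: lowest address holds the most-significant byte.
The bytes are already most-significant first: 0x610F3FA6.
0x610F3FA6 = 1628389286.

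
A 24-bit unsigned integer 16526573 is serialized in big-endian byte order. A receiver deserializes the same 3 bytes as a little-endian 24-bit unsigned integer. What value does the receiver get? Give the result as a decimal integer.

15543548

16526573 in 24-bit hexadecimal is 0xFC2CED.
Stored big-endian, the bytes at ascending addresses are FC 2C ED.
Read back as little-endian, the first byte is least significant, giving 0xED2CFC.
0xED2CFC = 15543548.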